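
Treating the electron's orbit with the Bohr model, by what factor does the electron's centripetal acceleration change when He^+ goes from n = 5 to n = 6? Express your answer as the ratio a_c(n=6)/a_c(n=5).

625/1296

a_c ∝ Z^3 · n^-4; with Z fixed, a_c ∝ n^-4.
a_c(n=6)/a_c(n=5) = (6/5)^-4 = 625/1296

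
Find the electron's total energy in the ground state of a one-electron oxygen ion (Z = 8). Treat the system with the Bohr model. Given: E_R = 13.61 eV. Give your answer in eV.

E_n = −E_R·Z²/n² = −13.61 × 8²/1² = -871.0 eV

-871.0 eV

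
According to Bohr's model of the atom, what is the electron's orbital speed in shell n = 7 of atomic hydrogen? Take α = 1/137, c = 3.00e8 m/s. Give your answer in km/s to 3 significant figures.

313 km/s

v_n = Zαc/n = 1 × 0.00730 × 3.00e8 / 7
    = 313 km/s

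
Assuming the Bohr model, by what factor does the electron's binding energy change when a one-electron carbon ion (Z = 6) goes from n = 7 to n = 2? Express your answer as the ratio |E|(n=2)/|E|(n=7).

49/4

|E| ∝ Z^2 · n^-2; with Z fixed, |E| ∝ n^-2.
|E|(n=2)/|E|(n=7) = (2/7)^-2 = 49/4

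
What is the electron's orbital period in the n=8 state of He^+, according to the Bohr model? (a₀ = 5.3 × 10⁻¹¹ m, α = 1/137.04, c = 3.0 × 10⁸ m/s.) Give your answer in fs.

r = n²a₀/Z = 8²·5.3 × 10⁻¹¹/2 = 1.7 × 10⁻⁹ m
v = Zαc/n = 2·0.0073·3.0 × 10⁸/8 = 5.5 × 10⁵ m/s
T = 2πr/v = 1.9 × 10⁻¹⁴ s = 19 fs

19 fs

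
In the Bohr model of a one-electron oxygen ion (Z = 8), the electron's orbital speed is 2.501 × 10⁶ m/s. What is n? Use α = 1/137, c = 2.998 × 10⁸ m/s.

v_n = Zαc/n ⇒ n = Zαc/v = 8 × 0.007299 × 2.998 × 10⁸ / 2.501 × 10⁶ ≈ 7.00
n = 7

7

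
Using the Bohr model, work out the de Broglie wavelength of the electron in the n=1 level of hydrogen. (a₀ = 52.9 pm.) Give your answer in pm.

332 pm

The Bohr quantisation condition is nλ = 2πr_n.
r_n = n²a₀/Z = 52.9 pm
λ = 2πr_n/n = 2π·52.9/1 = 332 pm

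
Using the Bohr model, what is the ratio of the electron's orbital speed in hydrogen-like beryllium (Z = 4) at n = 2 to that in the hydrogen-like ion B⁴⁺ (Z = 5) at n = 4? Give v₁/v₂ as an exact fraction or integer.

8/5

v ∝ Z^1 · n^-1
v₁/v₂ = (4/5)^1 · (2/4)^-1 = 8/5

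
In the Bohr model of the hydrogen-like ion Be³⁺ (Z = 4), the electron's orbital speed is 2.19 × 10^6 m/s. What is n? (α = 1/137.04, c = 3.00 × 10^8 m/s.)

4

v_n = Zαc/n ⇒ n = Zαc/v = 4 × 0.00730 × 3.00 × 10^8 / 2.19 × 10^6 ≈ 4.00
n = 4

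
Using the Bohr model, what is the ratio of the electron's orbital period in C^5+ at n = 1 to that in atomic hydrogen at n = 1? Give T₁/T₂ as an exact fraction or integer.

T ∝ Z^-2 · n^3
T₁/T₂ = (6/1)^-2 · (1/1)^3 = 1/36

1/36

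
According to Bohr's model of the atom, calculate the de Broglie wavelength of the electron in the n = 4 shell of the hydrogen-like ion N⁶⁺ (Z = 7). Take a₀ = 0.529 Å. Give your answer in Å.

The Bohr quantisation condition is nλ = 2πr_n.
r_n = n²a₀/Z = 1.21 Å
λ = 2πr_n/n = 2π·1.21/4 = 1.90 Å

1.90 Å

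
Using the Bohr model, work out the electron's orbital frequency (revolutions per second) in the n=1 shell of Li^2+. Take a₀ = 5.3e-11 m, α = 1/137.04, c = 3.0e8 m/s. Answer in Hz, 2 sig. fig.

r = n²a₀/Z = 1.8e-11 m, v = Zαc/n = 6.6e6 m/s
f = v/(2πr) = 5.9e16 Hz

5.9e16 Hz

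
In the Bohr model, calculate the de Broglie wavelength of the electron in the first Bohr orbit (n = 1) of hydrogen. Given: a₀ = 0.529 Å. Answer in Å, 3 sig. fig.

3.32 Å

The Bohr quantisation condition is nλ = 2πr_n.
r_n = n²a₀/Z = 0.529 Å
λ = 2πr_n/n = 2π·0.529/1 = 3.32 Å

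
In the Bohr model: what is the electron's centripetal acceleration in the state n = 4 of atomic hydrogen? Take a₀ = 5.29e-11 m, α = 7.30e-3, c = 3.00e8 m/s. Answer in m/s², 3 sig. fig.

3.54e20 m/s²

r = n²a₀/Z = 8.46e-10 m, v = Zαc/n = 5.47e5 m/s
a = v²/r = (5.47e5)² / 8.46e-10 = 3.54e20 m/s²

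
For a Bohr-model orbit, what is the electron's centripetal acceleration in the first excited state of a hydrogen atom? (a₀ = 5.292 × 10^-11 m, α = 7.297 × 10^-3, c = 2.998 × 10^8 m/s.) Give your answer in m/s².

r = n²a₀/Z = 2.117 × 10^-10 m, v = Zαc/n = 1.094 × 10^6 m/s
a = v²/r = (1.094 × 10^6)² / 2.117 × 10^-10 = 5.652 × 10^21 m/s²

5.652 × 10^21 m/s²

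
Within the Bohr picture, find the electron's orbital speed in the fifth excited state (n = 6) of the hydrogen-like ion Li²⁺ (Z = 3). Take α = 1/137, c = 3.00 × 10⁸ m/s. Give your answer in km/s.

1090 km/s

v_n = Zαc/n = 3 × 0.00730 × 3.00 × 10⁸ / 6
    = 1090 km/s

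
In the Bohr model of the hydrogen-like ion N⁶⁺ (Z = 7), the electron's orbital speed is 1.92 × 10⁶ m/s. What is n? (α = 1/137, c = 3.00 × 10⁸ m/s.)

v_n = Zαc/n ⇒ n = Zαc/v = 7 × 0.00730 × 3.00 × 10⁸ / 1.92 × 10⁶ ≈ 7.98
n = 8

8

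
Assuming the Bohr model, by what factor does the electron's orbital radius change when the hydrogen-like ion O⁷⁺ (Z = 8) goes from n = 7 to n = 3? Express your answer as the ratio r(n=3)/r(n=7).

9/49

r ∝ Z^-1 · n^2; with Z fixed, r ∝ n^2.
r(n=3)/r(n=7) = (3/7)^2 = 9/49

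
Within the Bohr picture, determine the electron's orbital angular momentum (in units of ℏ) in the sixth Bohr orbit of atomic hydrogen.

L_n = nℏ, so L/ℏ = n = 6.

6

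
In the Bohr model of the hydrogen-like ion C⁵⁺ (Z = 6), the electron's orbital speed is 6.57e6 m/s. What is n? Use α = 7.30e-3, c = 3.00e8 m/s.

2

v_n = Zαc/n ⇒ n = Zαc/v = 6 × 0.00730 × 3.00e8 / 6.57e6 ≈ 2.00
n = 2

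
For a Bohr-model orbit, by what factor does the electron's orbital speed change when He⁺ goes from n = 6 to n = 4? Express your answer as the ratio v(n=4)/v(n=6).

3/2

v ∝ Z^1 · n^-1; with Z fixed, v ∝ n^-1.
v(n=4)/v(n=6) = (4/6)^-1 = 3/2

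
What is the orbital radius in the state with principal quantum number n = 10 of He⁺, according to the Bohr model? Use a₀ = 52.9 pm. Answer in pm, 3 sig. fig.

2640 pm

r_n = n²a₀/Z = 10² × 52.9 / 2
    = 100 × 52.9 / 2 = 2640 pm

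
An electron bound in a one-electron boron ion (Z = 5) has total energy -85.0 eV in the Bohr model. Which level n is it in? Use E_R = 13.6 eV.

E_n = −E_R Z²/n² ⇒ n² = E_R Z²/(−E_n) = 13.6 × 5² / 85.0 ≈ 4.00
n = 2

2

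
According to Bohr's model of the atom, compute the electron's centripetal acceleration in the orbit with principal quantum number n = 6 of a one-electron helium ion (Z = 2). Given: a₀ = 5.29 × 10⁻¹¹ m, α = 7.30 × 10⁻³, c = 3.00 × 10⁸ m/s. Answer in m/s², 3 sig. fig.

5.60 × 10²⁰ m/s²

r = n²a₀/Z = 9.52 × 10⁻¹⁰ m, v = Zαc/n = 7.30 × 10⁵ m/s
a = v²/r = (7.30 × 10⁵)² / 9.52 × 10⁻¹⁰ = 5.60 × 10²⁰ m/s²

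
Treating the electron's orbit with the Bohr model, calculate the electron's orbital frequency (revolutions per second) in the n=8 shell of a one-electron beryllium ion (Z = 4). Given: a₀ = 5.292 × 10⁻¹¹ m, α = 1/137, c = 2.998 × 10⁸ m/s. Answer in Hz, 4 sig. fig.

r = n²a₀/Z = 8.467 × 10⁻¹⁰ m, v = Zαc/n = 1.094 × 10⁶ m/s
f = v/(2πr) = 2.057 × 10¹⁴ Hz

2.057 × 10¹⁴ Hz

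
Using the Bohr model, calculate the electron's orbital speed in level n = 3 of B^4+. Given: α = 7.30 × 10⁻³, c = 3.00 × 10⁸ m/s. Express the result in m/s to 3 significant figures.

3.65 × 10⁶ m/s

v_n = Zαc/n = 5 × 0.00730 × 3.00 × 10⁸ / 3
    = 3.65 × 10⁶ m/s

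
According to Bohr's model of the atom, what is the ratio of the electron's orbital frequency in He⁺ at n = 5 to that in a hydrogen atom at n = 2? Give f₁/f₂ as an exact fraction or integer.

32/125

f ∝ Z^2 · n^-3
f₁/f₂ = (2/1)^2 · (5/2)^-3 = 32/125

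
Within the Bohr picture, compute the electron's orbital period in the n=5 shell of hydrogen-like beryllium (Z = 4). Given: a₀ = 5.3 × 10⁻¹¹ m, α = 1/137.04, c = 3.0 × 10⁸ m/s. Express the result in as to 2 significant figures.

r = n²a₀/Z = 5²·5.3 × 10⁻¹¹/4 = 3.3 × 10⁻¹⁰ m
v = Zαc/n = 4·0.0073·3.0 × 10⁸/5 = 1.8 × 10⁶ m/s
T = 2πr/v = 1.2 × 10⁻¹⁵ s = 1200 as

1200 as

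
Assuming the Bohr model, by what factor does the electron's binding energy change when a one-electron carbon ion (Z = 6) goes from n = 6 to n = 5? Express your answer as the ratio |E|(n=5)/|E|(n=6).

|E| ∝ Z^2 · n^-2; with Z fixed, |E| ∝ n^-2.
|E|(n=5)/|E|(n=6) = (5/6)^-2 = 36/25

36/25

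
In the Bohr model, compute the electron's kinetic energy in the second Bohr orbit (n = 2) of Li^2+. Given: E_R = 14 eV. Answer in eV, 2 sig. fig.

32 eV

For a Coulomb orbit the virial theorem gives K = −E_n.
E_n = −E_R·Z²/n², so K = E_R·Z²/n² = 14 × 3²/2² = 32 eV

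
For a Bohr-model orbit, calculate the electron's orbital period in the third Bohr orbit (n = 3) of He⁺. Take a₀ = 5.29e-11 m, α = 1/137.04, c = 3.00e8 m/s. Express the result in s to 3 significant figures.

r = n²a₀/Z = 3²·5.29e-11/2 = 2.38e-10 m
v = Zαc/n = 2·0.00730·3.00e8/3 = 1.46e6 m/s
T = 2πr/v = 1.02e-15 s

1.02e-15 s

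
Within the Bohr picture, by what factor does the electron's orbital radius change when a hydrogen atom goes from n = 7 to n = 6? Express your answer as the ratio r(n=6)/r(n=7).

r ∝ Z^-1 · n^2; with Z fixed, r ∝ n^2.
r(n=6)/r(n=7) = (6/7)^2 = 36/49

36/49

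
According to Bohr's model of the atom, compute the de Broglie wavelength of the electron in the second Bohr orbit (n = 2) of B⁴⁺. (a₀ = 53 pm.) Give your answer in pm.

The Bohr quantisation condition is nλ = 2πr_n.
r_n = n²a₀/Z = 42 pm
λ = 2πr_n/n = 2π·42/2 = 130 pm

130 pm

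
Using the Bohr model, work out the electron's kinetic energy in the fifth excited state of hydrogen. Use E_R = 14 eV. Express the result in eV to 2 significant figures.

0.39 eV

For a Coulomb orbit the virial theorem gives K = −E_n.
E_n = −E_R·Z²/n², so K = E_R·Z²/n² = 14 × 1²/6² = 0.39 eV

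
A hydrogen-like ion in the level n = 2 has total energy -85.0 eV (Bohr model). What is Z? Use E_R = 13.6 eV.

E_n = −E_R Z²/n² ⇒ Z² = −E_n n²/E_R = 85.0 × 2² / 13.6 ≈ 25.00
Z = 5

5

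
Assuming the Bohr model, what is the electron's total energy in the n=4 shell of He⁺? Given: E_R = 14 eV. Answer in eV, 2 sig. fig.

E_n = −E_R·Z²/n² = −14 × 2²/4² = -3.5 eV

-3.5 eV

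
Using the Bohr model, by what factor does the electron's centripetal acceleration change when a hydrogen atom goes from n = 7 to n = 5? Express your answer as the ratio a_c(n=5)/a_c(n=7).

2401/625

a_c ∝ Z^3 · n^-4; with Z fixed, a_c ∝ n^-4.
a_c(n=5)/a_c(n=7) = (5/7)^-4 = 2401/625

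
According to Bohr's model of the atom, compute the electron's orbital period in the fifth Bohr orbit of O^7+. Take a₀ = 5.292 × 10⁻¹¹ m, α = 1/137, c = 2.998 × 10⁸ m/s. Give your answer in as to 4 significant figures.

r = n²a₀/Z = 5²·5.292 × 10⁻¹¹/8 = 1.654 × 10⁻¹⁰ m
v = Zαc/n = 8·0.007299·2.998 × 10⁸/5 = 3.501 × 10⁶ m/s
T = 2πr/v = 2.968 × 10⁻¹⁶ s = 296.8 as

296.8 as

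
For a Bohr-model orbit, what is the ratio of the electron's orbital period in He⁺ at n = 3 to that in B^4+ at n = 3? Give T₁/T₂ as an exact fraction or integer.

25/4

T ∝ Z^-2 · n^3
T₁/T₂ = (2/5)^-2 · (3/3)^3 = 25/4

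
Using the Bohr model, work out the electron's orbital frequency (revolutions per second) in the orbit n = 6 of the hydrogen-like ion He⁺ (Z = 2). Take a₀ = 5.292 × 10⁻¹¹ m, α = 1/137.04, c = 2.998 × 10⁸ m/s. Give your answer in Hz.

r = n²a₀/Z = 9.526 × 10⁻¹⁰ m, v = Zαc/n = 7.292 × 10⁵ m/s
f = v/(2πr) = 1.218 × 10¹⁴ Hz

1.218 × 10¹⁴ Hz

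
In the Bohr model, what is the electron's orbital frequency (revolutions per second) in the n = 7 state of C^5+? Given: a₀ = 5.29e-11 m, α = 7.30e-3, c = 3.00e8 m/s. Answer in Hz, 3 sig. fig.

r = n²a₀/Z = 4.32e-10 m, v = Zαc/n = 1.88e6 m/s
f = v/(2πr) = 6.92e14 Hz

6.92e14 Hz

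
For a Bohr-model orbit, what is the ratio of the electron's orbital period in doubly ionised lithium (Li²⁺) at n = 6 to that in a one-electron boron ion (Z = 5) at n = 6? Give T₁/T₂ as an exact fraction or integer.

T ∝ Z^-2 · n^3
T₁/T₂ = (3/5)^-2 · (6/6)^3 = 25/9

25/9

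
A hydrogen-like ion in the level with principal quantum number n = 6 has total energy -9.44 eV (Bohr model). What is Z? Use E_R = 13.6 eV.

E_n = −E_R Z²/n² ⇒ Z² = −E_n n²/E_R = 9.44 × 6² / 13.6 ≈ 24.99
Z = 5

5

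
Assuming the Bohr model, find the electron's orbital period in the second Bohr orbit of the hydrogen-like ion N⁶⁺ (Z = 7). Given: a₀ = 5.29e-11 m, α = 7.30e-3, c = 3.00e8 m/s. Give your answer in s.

r = n²a₀/Z = 2²·5.29e-11/7 = 3.02e-11 m
v = Zαc/n = 7·0.00730·3.00e8/2 = 7.67e6 m/s
T = 2πr/v = 2.48e-17 s

2.48e-17 s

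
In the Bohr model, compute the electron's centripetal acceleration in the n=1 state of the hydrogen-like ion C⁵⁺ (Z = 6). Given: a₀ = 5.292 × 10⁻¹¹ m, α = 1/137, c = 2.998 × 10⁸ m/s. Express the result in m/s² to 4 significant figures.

1.955 × 10²⁵ m/s²

r = n²a₀/Z = 8.820 × 10⁻¹² m, v = Zαc/n = 1.313 × 10⁷ m/s
a = v²/r = (1.313 × 10⁷)² / 8.820 × 10⁻¹² = 1.955 × 10²⁵ m/s²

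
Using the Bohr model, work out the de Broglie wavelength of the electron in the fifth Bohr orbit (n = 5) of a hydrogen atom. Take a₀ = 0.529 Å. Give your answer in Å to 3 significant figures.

The Bohr quantisation condition is nλ = 2πr_n.
r_n = n²a₀/Z = 13.2 Å
λ = 2πr_n/n = 2π·13.2/5 = 16.6 Å

16.6 Å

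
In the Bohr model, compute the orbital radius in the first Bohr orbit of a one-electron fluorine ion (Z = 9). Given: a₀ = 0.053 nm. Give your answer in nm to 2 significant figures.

0.0059 nm

r_n = n²a₀/Z = 1² × 0.053 / 9
    = 1 × 0.053 / 9 = 0.0059 nm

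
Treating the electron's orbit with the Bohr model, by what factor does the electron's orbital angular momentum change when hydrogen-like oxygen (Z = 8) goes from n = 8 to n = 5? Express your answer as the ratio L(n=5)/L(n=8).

5/8

L = nℏ depends only on n, so L ∝ n.
L(n=5)/L(n=8) = (5/8)^1 = 5/8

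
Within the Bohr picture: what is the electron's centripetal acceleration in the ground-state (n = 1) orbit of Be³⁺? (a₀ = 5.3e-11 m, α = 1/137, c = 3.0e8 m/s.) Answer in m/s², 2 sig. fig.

r = n²a₀/Z = 1.3e-11 m, v = Zαc/n = 8.8e6 m/s
a = v²/r = (8.8e6)² / 1.3e-11 = 5.8e24 m/s²

5.8e24 m/s²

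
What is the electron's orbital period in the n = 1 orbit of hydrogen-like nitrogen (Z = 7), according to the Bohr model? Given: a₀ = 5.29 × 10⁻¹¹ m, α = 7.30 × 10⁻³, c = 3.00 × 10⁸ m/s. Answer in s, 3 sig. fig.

3.10 × 10⁻¹⁸ s

r = n²a₀/Z = 1²·5.29 × 10⁻¹¹/7 = 7.56 × 10⁻¹² m
v = Zαc/n = 7·0.00730·3.00 × 10⁸/1 = 1.53 × 10⁷ m/s
T = 2πr/v = 3.10 × 10⁻¹⁸ s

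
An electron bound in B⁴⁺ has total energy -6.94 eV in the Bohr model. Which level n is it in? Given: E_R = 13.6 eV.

7

E_n = −E_R Z²/n² ⇒ n² = E_R Z²/(−E_n) = 13.6 × 5² / 6.94 ≈ 48.99
n = 7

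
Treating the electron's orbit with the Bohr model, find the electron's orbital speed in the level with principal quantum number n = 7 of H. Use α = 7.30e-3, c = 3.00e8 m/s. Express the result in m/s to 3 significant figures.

3.13e5 m/s

v_n = Zαc/n = 1 × 0.00730 × 3.00e8 / 7
    = 3.13e5 m/s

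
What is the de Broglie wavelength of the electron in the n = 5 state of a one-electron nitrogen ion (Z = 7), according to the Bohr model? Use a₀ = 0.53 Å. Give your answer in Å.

2.4 Å

The Bohr quantisation condition is nλ = 2πr_n.
r_n = n²a₀/Z = 1.9 Å
λ = 2πr_n/n = 2π·1.9/5 = 2.4 Å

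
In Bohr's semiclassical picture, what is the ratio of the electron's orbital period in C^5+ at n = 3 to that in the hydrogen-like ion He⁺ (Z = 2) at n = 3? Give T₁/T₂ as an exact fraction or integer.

T ∝ Z^-2 · n^3
T₁/T₂ = (6/2)^-2 · (3/3)^3 = 1/9

1/9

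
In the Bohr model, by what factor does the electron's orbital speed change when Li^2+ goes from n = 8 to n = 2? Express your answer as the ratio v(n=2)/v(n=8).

v ∝ Z^1 · n^-1; with Z fixed, v ∝ n^-1.
v(n=2)/v(n=8) = (2/8)^-1 = 4

4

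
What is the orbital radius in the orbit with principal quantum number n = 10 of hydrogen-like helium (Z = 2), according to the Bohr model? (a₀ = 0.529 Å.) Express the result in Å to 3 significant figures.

r_n = n²a₀/Z = 10² × 0.529 / 2
    = 100 × 0.529 / 2 = 26.5 Å

26.5 Å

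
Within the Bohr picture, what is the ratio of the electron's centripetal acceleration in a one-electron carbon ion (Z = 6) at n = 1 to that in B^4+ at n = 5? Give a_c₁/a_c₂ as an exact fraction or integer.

1080

a_c ∝ Z^3 · n^-4
a_c₁/a_c₂ = (6/5)^3 · (1/5)^-4 = 1080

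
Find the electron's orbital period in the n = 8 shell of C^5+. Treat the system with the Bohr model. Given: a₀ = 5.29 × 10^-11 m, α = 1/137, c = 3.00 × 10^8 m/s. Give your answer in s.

r = n²a₀/Z = 8²·5.29 × 10^-11/6 = 5.64 × 10^-10 m
v = Zαc/n = 6·0.00730·3.00 × 10^8/8 = 1.64 × 10^6 m/s
T = 2πr/v = 2.16 × 10^-15 s

2.16 × 10^-15 s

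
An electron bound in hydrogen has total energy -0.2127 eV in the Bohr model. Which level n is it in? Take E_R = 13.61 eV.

8

E_n = −E_R Z²/n² ⇒ n² = E_R Z²/(−E_n) = 13.61 × 1² / 0.2127 ≈ 63.99
n = 8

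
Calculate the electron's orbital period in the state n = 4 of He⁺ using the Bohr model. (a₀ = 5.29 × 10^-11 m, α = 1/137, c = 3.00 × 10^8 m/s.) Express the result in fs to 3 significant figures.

r = n²a₀/Z = 4²·5.29 × 10^-11/2 = 4.23 × 10^-10 m
v = Zαc/n = 2·0.00730·3.00 × 10^8/4 = 1.09 × 10^6 m/s
T = 2πr/v = 2.43 × 10^-15 s = 2.43 fs

2.43 fs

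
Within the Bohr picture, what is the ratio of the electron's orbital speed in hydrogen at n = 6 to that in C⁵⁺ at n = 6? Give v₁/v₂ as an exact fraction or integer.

1/6

v ∝ Z^1 · n^-1
v₁/v₂ = (1/6)^1 · (6/6)^-1 = 1/6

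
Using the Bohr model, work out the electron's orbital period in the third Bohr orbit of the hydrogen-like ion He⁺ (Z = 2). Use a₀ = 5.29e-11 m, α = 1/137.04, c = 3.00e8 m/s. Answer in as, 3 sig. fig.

r = n²a₀/Z = 3²·5.29e-11/2 = 2.38e-10 m
v = Zαc/n = 2·0.00730·3.00e8/3 = 1.46e6 m/s
T = 2πr/v = 1.02e-15 s = 1020 as

1020 as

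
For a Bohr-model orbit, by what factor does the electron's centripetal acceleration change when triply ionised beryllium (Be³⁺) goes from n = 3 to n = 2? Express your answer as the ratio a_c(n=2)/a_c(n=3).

81/16

a_c ∝ Z^3 · n^-4; with Z fixed, a_c ∝ n^-4.
a_c(n=2)/a_c(n=3) = (2/3)^-4 = 81/16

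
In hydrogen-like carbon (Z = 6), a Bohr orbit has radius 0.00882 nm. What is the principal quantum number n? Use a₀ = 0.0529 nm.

r_n = n²a₀/Z ⇒ n² = rZ/a₀ = 0.00882 × 6 / 0.0529 ≈ 1.00
n = 1

1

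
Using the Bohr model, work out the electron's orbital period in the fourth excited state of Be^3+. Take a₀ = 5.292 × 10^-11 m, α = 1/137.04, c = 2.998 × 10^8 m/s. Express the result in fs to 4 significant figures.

1.187 fs

r = n²a₀/Z = 5²·5.292 × 10^-11/4 = 3.308 × 10^-10 m
v = Zαc/n = 4·0.007297·2.998 × 10^8/5 = 1.750 × 10^6 m/s
T = 2πr/v = 1.187 × 10^-15 s = 1.187 fs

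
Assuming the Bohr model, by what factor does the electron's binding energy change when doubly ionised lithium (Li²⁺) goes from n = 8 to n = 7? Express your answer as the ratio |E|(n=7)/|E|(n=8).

|E| ∝ Z^2 · n^-2; with Z fixed, |E| ∝ n^-2.
|E|(n=7)/|E|(n=8) = (7/8)^-2 = 64/49

64/49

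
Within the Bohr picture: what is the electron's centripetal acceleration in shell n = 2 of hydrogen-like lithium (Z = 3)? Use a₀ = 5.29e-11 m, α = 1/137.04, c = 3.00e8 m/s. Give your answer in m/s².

r = n²a₀/Z = 7.05e-11 m, v = Zαc/n = 3.28e6 m/s
a = v²/r = (3.28e6)² / 7.05e-11 = 1.53e23 m/s²

1.53e23 m/s²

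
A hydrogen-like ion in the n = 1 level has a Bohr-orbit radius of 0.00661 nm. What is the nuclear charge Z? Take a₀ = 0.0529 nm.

r_n = n²a₀/Z ⇒ Z = n²a₀/r = 1² × 0.0529 / 0.00661 ≈ 8.00
Z = 8

8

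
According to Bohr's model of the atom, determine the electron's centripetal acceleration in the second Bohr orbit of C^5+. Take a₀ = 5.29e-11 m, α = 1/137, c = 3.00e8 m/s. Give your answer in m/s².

r = n²a₀/Z = 3.53e-11 m, v = Zαc/n = 6.57e6 m/s
a = v²/r = (6.57e6)² / 3.53e-11 = 1.22e24 m/s²

1.22e24 m/s²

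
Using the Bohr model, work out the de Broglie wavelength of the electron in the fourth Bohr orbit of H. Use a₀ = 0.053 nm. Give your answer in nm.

1.3 nm

The Bohr quantisation condition is nλ = 2πr_n.
r_n = n²a₀/Z = 0.85 nm
λ = 2πr_n/n = 2π·0.85/4 = 1.3 nm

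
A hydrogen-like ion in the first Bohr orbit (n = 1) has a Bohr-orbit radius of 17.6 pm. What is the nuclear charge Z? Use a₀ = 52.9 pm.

3

r_n = n²a₀/Z ⇒ Z = n²a₀/r = 1² × 52.9 / 17.6 ≈ 3.01
Z = 3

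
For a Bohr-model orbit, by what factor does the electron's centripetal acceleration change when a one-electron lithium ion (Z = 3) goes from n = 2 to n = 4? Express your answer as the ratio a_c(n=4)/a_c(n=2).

1/16

a_c ∝ Z^3 · n^-4; with Z fixed, a_c ∝ n^-4.
a_c(n=4)/a_c(n=2) = (4/2)^-4 = 1/16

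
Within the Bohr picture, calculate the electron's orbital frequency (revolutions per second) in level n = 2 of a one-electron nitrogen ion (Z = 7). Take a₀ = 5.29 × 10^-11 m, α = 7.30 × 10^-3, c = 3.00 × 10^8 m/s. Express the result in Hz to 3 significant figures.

4.04 × 10^16 Hz

r = n²a₀/Z = 3.02 × 10^-11 m, v = Zαc/n = 7.67 × 10^6 m/s
f = v/(2πr) = 4.04 × 10^16 Hz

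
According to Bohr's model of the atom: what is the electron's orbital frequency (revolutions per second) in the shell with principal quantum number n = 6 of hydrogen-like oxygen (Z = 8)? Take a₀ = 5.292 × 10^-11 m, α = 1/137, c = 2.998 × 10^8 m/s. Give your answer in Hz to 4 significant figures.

1.950 × 10^15 Hz

r = n²a₀/Z = 2.381 × 10^-10 m, v = Zαc/n = 2.918 × 10^6 m/s
f = v/(2πr) = 1.950 × 10^15 Hz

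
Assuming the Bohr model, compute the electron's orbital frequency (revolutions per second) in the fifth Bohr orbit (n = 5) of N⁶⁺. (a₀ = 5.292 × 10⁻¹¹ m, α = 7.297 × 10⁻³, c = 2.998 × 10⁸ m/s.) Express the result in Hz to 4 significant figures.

r = n²a₀/Z = 1.890 × 10⁻¹⁰ m, v = Zαc/n = 3.063 × 10⁶ m/s
f = v/(2πr) = 2.579 × 10¹⁵ Hz

2.579 × 10¹⁵ Hz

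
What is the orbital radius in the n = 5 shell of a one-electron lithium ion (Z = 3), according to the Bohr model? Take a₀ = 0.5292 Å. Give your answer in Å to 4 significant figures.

4.410 Å

r_n = n²a₀/Z = 5² × 0.5292 / 3
    = 25 × 0.5292 / 3 = 4.410 Å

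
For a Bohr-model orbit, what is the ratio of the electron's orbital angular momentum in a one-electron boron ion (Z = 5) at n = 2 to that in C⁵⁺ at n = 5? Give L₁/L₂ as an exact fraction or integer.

2/5

L = nℏ is independent of Z.
L₁/L₂ = n₁/n₂ = 2/5 = 2/5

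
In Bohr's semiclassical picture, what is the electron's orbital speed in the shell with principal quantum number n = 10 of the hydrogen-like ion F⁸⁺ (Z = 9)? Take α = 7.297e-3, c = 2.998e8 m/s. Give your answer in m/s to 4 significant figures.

v_n = Zαc/n = 9 × 0.007297 × 2.998e8 / 10
    = 1.969e6 m/s

1.969e6 m/s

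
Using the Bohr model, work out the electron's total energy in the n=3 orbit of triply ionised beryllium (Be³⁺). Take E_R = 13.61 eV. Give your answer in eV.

-24.20 eV

E_n = −E_R·Z²/n² = −13.61 × 4²/3² = -24.20 eV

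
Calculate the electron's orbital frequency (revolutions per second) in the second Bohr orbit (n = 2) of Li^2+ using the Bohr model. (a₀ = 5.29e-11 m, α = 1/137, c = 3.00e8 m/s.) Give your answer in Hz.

r = n²a₀/Z = 7.05e-11 m, v = Zαc/n = 3.28e6 m/s
f = v/(2πr) = 7.41e15 Hz

7.41e15 Hz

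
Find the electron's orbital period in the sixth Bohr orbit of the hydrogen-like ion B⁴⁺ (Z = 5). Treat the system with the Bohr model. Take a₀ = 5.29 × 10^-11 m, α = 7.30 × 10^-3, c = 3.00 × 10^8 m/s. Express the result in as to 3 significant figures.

1310 as

r = n²a₀/Z = 6²·5.29 × 10^-11/5 = 3.81 × 10^-10 m
v = Zαc/n = 5·0.00730·3.00 × 10^8/6 = 1.82 × 10^6 m/s
T = 2πr/v = 1.31 × 10^-15 s = 1310 as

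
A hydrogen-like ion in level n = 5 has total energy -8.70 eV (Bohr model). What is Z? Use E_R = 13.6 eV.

4

E_n = −E_R Z²/n² ⇒ Z² = −E_n n²/E_R = 8.70 × 5² / 13.6 ≈ 15.99
Z = 4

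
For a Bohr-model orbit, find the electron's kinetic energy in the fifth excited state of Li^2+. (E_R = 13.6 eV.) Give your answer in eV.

3.40 eV

For a Coulomb orbit the virial theorem gives K = −E_n.
E_n = −E_R·Z²/n², so K = E_R·Z²/n² = 13.6 × 3²/6² = 3.40 eV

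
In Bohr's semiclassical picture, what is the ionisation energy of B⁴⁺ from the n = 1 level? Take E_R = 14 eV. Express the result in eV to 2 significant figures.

350 eV

E_n = −E_R·Z²/n² = −14 × 5²/1² eV = -350 eV
Ionisation energy = −E_n = 350 eV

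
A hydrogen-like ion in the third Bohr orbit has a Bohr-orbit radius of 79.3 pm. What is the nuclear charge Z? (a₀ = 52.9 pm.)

r_n = n²a₀/Z ⇒ Z = n²a₀/r = 3² × 52.9 / 79.3 ≈ 6.00
Z = 6

6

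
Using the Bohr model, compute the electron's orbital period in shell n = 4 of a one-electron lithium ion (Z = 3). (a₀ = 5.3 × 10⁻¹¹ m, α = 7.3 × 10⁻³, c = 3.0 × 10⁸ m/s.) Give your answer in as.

1100 as

r = n²a₀/Z = 4²·5.3 × 10⁻¹¹/3 = 2.8 × 10⁻¹⁰ m
v = Zαc/n = 3·0.0073·3.0 × 10⁸/4 = 1.6 × 10⁶ m/s
T = 2πr/v = 1.1 × 10⁻¹⁵ s = 1100 as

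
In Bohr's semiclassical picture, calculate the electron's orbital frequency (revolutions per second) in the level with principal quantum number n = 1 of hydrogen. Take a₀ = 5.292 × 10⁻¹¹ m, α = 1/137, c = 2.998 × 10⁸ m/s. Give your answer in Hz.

r = n²a₀/Z = 5.292 × 10⁻¹¹ m, v = Zαc/n = 2.188 × 10⁶ m/s
f = v/(2πr) = 6.581 × 10¹⁵ Hz

6.581 × 10¹⁵ Hz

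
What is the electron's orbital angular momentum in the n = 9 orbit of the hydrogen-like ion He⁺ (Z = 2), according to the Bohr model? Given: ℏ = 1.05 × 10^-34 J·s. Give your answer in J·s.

L_n = nℏ = 9 × 1.05 × 10^-34 = 9.45 × 10^-34 J·s

9.45 × 10^-34 J·s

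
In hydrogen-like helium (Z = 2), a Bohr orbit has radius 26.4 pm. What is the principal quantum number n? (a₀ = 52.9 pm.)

1

r_n = n²a₀/Z ⇒ n² = rZ/a₀ = 26.4 × 2 / 52.9 ≈ 1.00
n = 1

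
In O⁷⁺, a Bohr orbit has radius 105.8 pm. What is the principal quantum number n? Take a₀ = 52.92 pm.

r_n = n²a₀/Z ⇒ n² = rZ/a₀ = 105.8 × 8 / 52.92 ≈ 15.99
n = 4

4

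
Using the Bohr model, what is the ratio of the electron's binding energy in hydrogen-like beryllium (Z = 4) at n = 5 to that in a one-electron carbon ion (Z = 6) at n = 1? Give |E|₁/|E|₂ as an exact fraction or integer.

4/225

|E| ∝ Z^2 · n^-2
|E|₁/|E|₂ = (4/6)^2 · (5/1)^-2 = 4/225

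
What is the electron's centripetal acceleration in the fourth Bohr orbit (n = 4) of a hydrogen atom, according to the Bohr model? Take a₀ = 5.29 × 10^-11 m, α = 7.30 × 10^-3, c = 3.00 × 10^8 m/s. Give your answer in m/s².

3.54 × 10^20 m/s²

r = n²a₀/Z = 8.46 × 10^-10 m, v = Zαc/n = 5.47 × 10^5 m/s
a = v²/r = (5.47 × 10^5)² / 8.46 × 10^-10 = 3.54 × 10^20 m/s²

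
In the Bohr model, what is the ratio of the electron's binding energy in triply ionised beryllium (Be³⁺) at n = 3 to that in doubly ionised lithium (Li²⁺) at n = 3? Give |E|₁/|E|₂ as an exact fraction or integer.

|E| ∝ Z^2 · n^-2
|E|₁/|E|₂ = (4/3)^2 · (3/3)^-2 = 16/9

16/9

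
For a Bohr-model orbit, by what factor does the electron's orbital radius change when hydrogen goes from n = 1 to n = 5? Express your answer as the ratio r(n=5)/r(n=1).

r ∝ Z^-1 · n^2; with Z fixed, r ∝ n^2.
r(n=5)/r(n=1) = (5/1)^2 = 25

25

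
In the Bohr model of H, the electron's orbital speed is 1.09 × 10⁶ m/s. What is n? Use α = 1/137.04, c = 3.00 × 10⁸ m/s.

2

v_n = Zαc/n ⇒ n = Zαc/v = 1 × 0.00730 × 3.00 × 10⁸ / 1.09 × 10⁶ ≈ 2.01
n = 2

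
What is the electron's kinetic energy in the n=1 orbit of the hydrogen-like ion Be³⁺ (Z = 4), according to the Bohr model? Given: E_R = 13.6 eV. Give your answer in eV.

218 eV

For a Coulomb orbit the virial theorem gives K = −E_n.
E_n = −E_R·Z²/n², so K = E_R·Z²/n² = 13.6 × 4²/1² = 218 eV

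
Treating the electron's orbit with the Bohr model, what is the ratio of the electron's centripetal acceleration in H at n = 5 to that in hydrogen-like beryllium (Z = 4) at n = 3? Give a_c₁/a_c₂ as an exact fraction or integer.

a_c ∝ Z^3 · n^-4
a_c₁/a_c₂ = (1/4)^3 · (5/3)^-4 = 81/40000

81/40000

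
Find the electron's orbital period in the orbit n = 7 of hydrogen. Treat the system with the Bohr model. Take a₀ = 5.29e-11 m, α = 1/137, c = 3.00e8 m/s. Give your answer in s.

r = n²a₀/Z = 7²·5.29e-11/1 = 2.59e-9 m
v = Zαc/n = 1·0.00730·3.00e8/7 = 3.13e5 m/s
T = 2πr/v = 5.21e-14 s

5.21e-14 s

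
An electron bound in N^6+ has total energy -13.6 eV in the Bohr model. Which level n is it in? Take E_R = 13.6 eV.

E_n = −E_R Z²/n² ⇒ n² = E_R Z²/(−E_n) = 13.6 × 7² / 13.6 ≈ 49.00
n = 7

7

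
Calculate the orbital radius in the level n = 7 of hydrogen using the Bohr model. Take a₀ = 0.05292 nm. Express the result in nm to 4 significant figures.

r_n = n²a₀/Z = 7² × 0.05292 / 1
    = 49 × 0.05292 / 1 = 2.593 nm

2.593 nm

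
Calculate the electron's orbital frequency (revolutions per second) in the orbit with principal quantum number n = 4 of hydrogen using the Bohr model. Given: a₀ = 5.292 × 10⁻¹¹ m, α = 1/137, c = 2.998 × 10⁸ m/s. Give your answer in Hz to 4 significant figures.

1.028 × 10¹⁴ Hz

r = n²a₀/Z = 8.467 × 10⁻¹⁰ m, v = Zαc/n = 5.471 × 10⁵ m/s
f = v/(2πr) = 1.028 × 10¹⁴ Hz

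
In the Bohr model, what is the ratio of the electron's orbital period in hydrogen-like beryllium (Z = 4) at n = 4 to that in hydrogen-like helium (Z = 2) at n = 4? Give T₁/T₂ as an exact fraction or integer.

T ∝ Z^-2 · n^3
T₁/T₂ = (4/2)^-2 · (4/4)^3 = 1/4

1/4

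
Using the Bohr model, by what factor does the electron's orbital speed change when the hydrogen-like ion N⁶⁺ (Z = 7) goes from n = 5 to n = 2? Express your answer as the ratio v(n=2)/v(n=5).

5/2

v ∝ Z^1 · n^-1; with Z fixed, v ∝ n^-1.
v(n=2)/v(n=5) = (2/5)^-1 = 5/2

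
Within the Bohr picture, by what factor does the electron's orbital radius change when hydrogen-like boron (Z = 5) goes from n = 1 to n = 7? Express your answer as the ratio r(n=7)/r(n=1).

r ∝ Z^-1 · n^2; with Z fixed, r ∝ n^2.
r(n=7)/r(n=1) = (7/1)^2 = 49

49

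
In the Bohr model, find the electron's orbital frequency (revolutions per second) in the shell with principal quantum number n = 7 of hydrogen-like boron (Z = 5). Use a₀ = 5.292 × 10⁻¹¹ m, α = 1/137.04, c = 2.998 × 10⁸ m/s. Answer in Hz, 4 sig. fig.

4.795 × 10¹⁴ Hz

r = n²a₀/Z = 5.186 × 10⁻¹⁰ m, v = Zαc/n = 1.563 × 10⁶ m/s
f = v/(2πr) = 4.795 × 10¹⁴ Hz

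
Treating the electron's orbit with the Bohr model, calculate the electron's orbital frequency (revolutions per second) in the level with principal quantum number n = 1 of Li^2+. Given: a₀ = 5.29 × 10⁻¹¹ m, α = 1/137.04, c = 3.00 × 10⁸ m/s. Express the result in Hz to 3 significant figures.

r = n²a₀/Z = 1.76 × 10⁻¹¹ m, v = Zαc/n = 6.57 × 10⁶ m/s
f = v/(2πr) = 5.93 × 10¹⁶ Hz

5.93 × 10¹⁶ Hz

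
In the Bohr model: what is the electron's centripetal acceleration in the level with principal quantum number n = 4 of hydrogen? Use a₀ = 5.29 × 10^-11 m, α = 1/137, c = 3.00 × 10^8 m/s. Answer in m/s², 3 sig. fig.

3.54 × 10^20 m/s²

r = n²a₀/Z = 8.46 × 10^-10 m, v = Zαc/n = 5.47 × 10^5 m/s
a = v²/r = (5.47 × 10^5)² / 8.46 × 10^-10 = 3.54 × 10^20 m/s²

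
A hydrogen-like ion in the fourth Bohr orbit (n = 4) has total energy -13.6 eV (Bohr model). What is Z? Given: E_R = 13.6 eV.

4

E_n = −E_R Z²/n² ⇒ Z² = −E_n n²/E_R = 13.6 × 4² / 13.6 ≈ 16.00
Z = 4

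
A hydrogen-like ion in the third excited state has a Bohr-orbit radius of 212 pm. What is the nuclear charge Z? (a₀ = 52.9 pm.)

4

r_n = n²a₀/Z ⇒ Z = n²a₀/r = 4² × 52.9 / 212 ≈ 3.99
Z = 4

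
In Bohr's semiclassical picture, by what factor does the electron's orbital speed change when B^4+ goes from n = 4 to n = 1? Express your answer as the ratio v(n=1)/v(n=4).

v ∝ Z^1 · n^-1; with Z fixed, v ∝ n^-1.
v(n=1)/v(n=4) = (1/4)^-1 = 4

4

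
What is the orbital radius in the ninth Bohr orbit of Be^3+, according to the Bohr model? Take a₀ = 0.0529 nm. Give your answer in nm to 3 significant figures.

1.07 nm

r_n = n²a₀/Z = 9² × 0.0529 / 4
    = 81 × 0.0529 / 4 = 1.07 nm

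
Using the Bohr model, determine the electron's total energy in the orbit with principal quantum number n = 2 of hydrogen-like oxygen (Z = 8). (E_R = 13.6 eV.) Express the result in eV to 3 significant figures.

E_n = −E_R·Z²/n² = −13.6 × 8²/2² = -218 eV

-218 eV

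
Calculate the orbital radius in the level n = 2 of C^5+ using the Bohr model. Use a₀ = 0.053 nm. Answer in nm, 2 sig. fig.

0.035 nm

r_n = n²a₀/Z = 2² × 0.053 / 6
    = 4 × 0.053 / 6 = 0.035 nm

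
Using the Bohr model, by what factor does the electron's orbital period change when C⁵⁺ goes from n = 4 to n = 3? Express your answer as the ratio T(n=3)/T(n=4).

T ∝ Z^-2 · n^3; with Z fixed, T ∝ n^3.
T(n=3)/T(n=4) = (3/4)^3 = 27/64

27/64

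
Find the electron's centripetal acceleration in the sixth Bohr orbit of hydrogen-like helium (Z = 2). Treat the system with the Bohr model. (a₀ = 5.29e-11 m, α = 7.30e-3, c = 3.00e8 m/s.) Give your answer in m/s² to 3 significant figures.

r = n²a₀/Z = 9.52e-10 m, v = Zαc/n = 7.30e5 m/s
a = v²/r = (7.30e5)² / 9.52e-10 = 5.60e20 m/s²

5.60e20 m/s²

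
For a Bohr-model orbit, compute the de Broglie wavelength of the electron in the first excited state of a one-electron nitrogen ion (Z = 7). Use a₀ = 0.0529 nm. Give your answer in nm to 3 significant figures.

0.0950 nm

The Bohr quantisation condition is nλ = 2πr_n.
r_n = n²a₀/Z = 0.0302 nm
λ = 2πr_n/n = 2π·0.0302/2 = 0.0950 nm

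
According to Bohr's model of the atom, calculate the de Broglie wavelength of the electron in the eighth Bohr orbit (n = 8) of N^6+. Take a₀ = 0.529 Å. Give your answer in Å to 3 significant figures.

The Bohr quantisation condition is nλ = 2πr_n.
r_n = n²a₀/Z = 4.84 Å
λ = 2πr_n/n = 2π·4.84/8 = 3.80 Å

3.80 Å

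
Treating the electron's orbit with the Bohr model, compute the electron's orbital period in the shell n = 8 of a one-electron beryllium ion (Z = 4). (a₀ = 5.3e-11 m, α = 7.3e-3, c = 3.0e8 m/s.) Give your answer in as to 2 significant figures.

r = n²a₀/Z = 8²·5.3e-11/4 = 8.5e-10 m
v = Zαc/n = 4·0.0073·3.0e8/8 = 1.1e6 m/s
T = 2πr/v = 4.9e-15 s = 4900 as

4900 as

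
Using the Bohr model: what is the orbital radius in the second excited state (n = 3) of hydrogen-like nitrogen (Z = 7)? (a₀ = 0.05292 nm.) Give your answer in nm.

0.06804 nm

r_n = n²a₀/Z = 3² × 0.05292 / 7
    = 9 × 0.05292 / 7 = 0.06804 nm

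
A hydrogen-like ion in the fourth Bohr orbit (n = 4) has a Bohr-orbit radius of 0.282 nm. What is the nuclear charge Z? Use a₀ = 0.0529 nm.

3

r_n = n²a₀/Z ⇒ Z = n²a₀/r = 4² × 0.0529 / 0.282 ≈ 3.00
Z = 3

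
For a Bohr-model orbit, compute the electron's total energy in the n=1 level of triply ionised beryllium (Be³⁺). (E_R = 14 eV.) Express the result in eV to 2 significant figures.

-220 eV

E_n = −E_R·Z²/n² = −14 × 4²/1² = -220 eV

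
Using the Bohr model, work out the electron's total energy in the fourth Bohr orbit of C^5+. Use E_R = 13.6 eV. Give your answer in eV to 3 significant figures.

-30.6 eV

E_n = −E_R·Z²/n² = −13.6 × 6²/4² = -30.6 eV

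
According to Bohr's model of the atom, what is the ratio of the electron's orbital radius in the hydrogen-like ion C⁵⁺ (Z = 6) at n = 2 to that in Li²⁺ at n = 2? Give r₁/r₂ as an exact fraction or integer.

1/2

r ∝ Z^-1 · n^2
r₁/r₂ = (6/3)^-1 · (2/2)^2 = 1/2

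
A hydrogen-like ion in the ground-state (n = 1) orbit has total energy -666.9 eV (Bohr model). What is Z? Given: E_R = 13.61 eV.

7

E_n = −E_R Z²/n² ⇒ Z² = −E_n n²/E_R = 666.9 × 1² / 13.61 ≈ 49.00
Z = 7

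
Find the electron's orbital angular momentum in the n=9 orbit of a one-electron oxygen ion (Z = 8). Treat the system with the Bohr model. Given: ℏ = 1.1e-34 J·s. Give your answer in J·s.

9.9e-34 J·s

L_n = nℏ = 9 × 1.1e-34 = 9.9e-34 J·s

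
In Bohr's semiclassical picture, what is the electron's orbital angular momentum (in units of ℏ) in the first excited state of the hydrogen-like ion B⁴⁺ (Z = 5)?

2

L_n = nℏ, so L/ℏ = n = 2.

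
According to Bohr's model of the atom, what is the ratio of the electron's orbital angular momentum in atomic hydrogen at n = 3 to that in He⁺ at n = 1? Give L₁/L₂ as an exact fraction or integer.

L = nℏ is independent of Z.
L₁/L₂ = n₁/n₂ = 3/1 = 3

3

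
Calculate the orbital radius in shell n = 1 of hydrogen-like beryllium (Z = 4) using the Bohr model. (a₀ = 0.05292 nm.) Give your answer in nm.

r_n = n²a₀/Z = 1² × 0.05292 / 4
    = 1 × 0.05292 / 4 = 0.01323 nm

0.01323 nm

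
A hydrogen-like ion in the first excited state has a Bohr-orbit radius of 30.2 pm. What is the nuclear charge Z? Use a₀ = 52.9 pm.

7

r_n = n²a₀/Z ⇒ Z = n²a₀/r = 2² × 52.9 / 30.2 ≈ 7.01
Z = 7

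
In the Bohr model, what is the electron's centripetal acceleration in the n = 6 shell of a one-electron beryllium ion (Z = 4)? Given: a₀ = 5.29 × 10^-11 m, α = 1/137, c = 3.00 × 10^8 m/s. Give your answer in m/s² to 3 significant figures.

4.48 × 10^21 m/s²

r = n²a₀/Z = 4.76 × 10^-10 m, v = Zαc/n = 1.46 × 10^6 m/s
a = v²/r = (1.46 × 10^6)² / 4.76 × 10^-10 = 4.48 × 10^21 m/s²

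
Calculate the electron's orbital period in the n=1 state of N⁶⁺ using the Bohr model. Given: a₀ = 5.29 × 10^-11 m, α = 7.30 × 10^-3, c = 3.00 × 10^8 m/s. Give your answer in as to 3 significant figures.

r = n²a₀/Z = 1²·5.29 × 10^-11/7 = 7.56 × 10^-12 m
v = Zαc/n = 7·0.00730·3.00 × 10^8/1 = 1.53 × 10^7 m/s
T = 2πr/v = 3.10 × 10^-18 s = 3.10 as

3.10 as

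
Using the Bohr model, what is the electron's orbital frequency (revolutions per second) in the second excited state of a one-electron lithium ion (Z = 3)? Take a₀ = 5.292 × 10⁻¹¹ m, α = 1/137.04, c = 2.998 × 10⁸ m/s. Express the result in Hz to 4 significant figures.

2.193 × 10¹⁵ Hz

r = n²a₀/Z = 1.588 × 10⁻¹⁰ m, v = Zαc/n = 2.188 × 10⁶ m/s
f = v/(2πr) = 2.193 × 10¹⁵ Hz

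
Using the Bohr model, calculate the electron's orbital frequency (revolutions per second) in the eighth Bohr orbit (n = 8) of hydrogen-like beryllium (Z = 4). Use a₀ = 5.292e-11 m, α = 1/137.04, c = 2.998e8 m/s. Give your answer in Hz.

2.056e14 Hz

r = n²a₀/Z = 8.467e-10 m, v = Zαc/n = 1.094e6 m/s
f = v/(2πr) = 2.056e14 Hz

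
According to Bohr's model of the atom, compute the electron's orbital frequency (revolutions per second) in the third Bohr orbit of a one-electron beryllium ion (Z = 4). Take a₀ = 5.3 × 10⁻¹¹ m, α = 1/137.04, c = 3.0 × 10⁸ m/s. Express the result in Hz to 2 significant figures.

3.9 × 10¹⁵ Hz

r = n²a₀/Z = 1.2 × 10⁻¹⁰ m, v = Zαc/n = 2.9 × 10⁶ m/s
f = v/(2πr) = 3.9 × 10¹⁵ Hz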